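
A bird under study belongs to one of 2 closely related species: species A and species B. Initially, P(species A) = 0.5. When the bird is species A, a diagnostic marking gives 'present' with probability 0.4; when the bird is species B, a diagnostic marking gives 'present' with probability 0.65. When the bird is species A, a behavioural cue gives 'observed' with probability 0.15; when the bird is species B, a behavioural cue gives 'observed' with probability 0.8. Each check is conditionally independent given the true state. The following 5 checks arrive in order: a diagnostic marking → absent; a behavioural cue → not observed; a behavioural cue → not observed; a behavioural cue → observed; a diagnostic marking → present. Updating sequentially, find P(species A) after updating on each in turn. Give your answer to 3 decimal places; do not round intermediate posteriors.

0.781

After a diagnostic marking='absent': P(species A) = 0.6·0.5000 / (0.6·0.5000 + 0.35·0.5000) ≈ 0.6316
After a behavioural cue='not observed': P(species A) = 0.85·0.6316 / (0.85·0.6316 + 0.2·0.3684) ≈ 0.8793
After a behavioural cue='not observed': P(species A) = 0.85·0.8793 / (0.85·0.8793 + 0.2·0.1207) ≈ 0.9687
After a behavioural cue='observed': P(species A) = 0.15·0.9687 / (0.15·0.9687 + 0.8·0.0313) ≈ 0.8531
After a diagnostic marking='present': P(species A) = 0.4·0.8531 / (0.4·0.8531 + 0.65·0.1469) ≈ 0.7813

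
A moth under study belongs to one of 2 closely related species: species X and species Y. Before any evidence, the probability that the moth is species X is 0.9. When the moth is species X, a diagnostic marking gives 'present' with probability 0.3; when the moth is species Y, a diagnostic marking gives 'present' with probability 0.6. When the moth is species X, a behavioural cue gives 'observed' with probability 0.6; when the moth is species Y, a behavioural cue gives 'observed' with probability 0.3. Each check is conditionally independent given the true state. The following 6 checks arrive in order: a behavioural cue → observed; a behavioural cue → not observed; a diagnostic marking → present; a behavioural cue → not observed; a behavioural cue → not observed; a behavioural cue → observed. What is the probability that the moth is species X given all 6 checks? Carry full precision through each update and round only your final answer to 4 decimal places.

0.7706

After a behavioural cue='observed': P(species X) = 0.6·0.9000 / (0.6·0.9000 + 0.3·0.1000) ≈ 0.9474
After a behavioural cue='not observed': P(species X) = 0.4·0.9474 / (0.4·0.9474 + 0.7·0.0526) ≈ 0.9114
After a diagnostic marking='present': P(species X) = 0.3·0.9114 / (0.3·0.9114 + 0.6·0.0886) ≈ 0.8372
After a behavioural cue='not observed': P(species X) = 0.4·0.8372 / (0.4·0.8372 + 0.7·0.1628) ≈ 0.7461
After a behavioural cue='not observed': P(species X) = 0.4·0.7461 / (0.4·0.7461 + 0.7·0.2539) ≈ 0.6268
After a behavioural cue='observed': P(species X) = 0.6·0.6268 / (0.6·0.6268 + 0.3·0.3732) ≈ 0.7706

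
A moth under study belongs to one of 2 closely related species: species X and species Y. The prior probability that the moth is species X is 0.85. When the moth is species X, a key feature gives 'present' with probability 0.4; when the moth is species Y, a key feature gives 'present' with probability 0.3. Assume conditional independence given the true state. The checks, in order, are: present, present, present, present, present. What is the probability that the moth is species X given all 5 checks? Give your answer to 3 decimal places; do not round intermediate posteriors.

0.960

After 'present': P(species X) = 0.4·0.8500 / (0.4·0.8500 + 0.3·0.1500) ≈ 0.8831
After 'present': P(species X) = 0.4·0.8831 / (0.4·0.8831 + 0.3·0.1169) ≈ 0.9097
After 'present': P(species X) = 0.4·0.9097 / (0.4·0.9097 + 0.3·0.0903) ≈ 0.9307
After 'present': P(species X) = 0.4·0.9307 / (0.4·0.9307 + 0.3·0.0693) ≈ 0.9471
After 'present': P(species X) = 0.4·0.9471 / (0.4·0.9471 + 0.3·0.0529) ≈ 0.9598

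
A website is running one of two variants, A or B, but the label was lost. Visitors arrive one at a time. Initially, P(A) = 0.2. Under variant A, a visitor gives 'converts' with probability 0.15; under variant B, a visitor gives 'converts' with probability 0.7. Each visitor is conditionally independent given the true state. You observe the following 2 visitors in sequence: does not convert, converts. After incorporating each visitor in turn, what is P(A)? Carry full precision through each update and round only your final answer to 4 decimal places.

After 'does not convert': P(A) = 0.85·0.2000 / (0.85·0.2000 + 0.3·0.8000) ≈ 0.4146
After 'converts': P(A) = 0.15·0.4146 / (0.15·0.4146 + 0.7·0.5854) ≈ 0.1318

0.1318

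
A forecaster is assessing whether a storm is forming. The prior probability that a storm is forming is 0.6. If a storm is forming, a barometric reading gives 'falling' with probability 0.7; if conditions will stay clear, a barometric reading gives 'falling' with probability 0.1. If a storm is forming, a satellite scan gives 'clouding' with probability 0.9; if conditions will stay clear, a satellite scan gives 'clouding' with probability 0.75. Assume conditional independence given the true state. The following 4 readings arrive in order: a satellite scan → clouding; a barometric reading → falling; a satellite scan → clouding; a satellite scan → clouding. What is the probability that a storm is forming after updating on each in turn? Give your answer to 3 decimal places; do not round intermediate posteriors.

Each posterior becomes the prior for the next update.
After a satellite scan='clouding': P(storm) = 0.9·0.6000 / (0.9·0.6000 + 0.75·0.4000) ≈ 0.6429
After a barometric reading='falling': P(storm) = 0.7·0.6429 / (0.7·0.6429 + 0.1·0.3571) ≈ 0.9265
After a satellite scan='clouding': P(storm) = 0.9·0.9265 / (0.9·0.9265 + 0.75·0.0735) ≈ 0.9380
After a satellite scan='clouding': P(storm) = 0.9·0.9380 / (0.9·0.9380 + 0.75·0.0620) ≈ 0.9478

0.948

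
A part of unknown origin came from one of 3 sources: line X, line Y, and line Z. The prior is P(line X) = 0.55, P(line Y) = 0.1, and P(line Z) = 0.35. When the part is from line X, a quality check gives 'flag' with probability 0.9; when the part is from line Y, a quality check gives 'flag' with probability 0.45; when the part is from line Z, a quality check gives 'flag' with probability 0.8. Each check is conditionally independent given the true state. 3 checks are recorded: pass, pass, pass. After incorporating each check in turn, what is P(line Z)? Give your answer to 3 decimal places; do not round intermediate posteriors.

0.140

After 'pass': normaliser = 0.1·0.5500 + 0.55·0.1000 + 0.2·0.3500; P(line X) ≈ 0.3056, P(line Y) ≈ 0.3056, P(line Z) ≈ 0.3889
After 'pass': normaliser = 0.1·0.3056 + 0.55·0.3056 + 0.2·0.3889; P(line X) ≈ 0.1106, P(line Y) ≈ 0.6080, P(line Z) ≈ 0.2814
After 'pass': normaliser = 0.1·0.1106 + 0.55·0.6080 + 0.2·0.2814; P(line X) ≈ 0.0275, P(line Y) ≈ 0.8324, P(line Z) ≈ 0.1401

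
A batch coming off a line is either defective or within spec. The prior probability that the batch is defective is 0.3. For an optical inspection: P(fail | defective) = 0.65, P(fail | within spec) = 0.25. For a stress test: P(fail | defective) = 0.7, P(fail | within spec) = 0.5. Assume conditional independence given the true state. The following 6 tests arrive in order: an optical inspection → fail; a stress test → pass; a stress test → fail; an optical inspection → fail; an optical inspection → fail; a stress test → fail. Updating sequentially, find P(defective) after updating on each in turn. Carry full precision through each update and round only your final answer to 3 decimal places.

0.899

After an optical inspection='fail': P(defective) = 0.65·0.3000 / (0.65·0.3000 + 0.25·0.7000) ≈ 0.5270
After a stress test='pass': P(defective) = 0.3·0.5270 / (0.3·0.5270 + 0.5·0.4730) ≈ 0.4007
After a stress test='fail': P(defective) = 0.7·0.4007 / (0.7·0.4007 + 0.5·0.5993) ≈ 0.4835
After an optical inspection='fail': P(defective) = 0.65·0.4835 / (0.65·0.4835 + 0.25·0.5165) ≈ 0.7088
After an optical inspection='fail': P(defective) = 0.65·0.7088 / (0.65·0.7088 + 0.25·0.2912) ≈ 0.8635
After a stress test='fail': P(defective) = 0.7·0.8635 / (0.7·0.8635 + 0.5·0.1365) ≈ 0.8986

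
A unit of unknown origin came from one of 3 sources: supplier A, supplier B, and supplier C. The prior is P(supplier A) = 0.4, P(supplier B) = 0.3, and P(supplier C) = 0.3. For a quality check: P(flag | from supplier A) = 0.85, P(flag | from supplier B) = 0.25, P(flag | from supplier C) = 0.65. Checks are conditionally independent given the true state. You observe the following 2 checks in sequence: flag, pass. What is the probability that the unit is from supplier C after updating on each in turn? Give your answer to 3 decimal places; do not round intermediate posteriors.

After 'flag': normaliser = 0.85·0.4000 + 0.25·0.3000 + 0.65·0.3000; P(supplier A) ≈ 0.5574, P(supplier B) ≈ 0.1230, P(supplier C) ≈ 0.3197
After 'pass': normaliser = 0.15·0.5574 + 0.75·0.1230 + 0.35·0.3197; P(supplier A) ≈ 0.2906, P(supplier B) ≈ 0.3205, P(supplier C) ≈ 0.3889

0.389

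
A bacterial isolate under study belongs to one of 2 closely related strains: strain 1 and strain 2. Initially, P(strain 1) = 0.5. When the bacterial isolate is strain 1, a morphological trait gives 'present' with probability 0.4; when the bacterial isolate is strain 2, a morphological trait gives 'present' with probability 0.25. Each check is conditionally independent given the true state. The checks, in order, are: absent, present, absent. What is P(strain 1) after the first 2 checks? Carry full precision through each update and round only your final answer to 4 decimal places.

After 'absent': P(strain 1) = 0.6·0.5000 / (0.6·0.5000 + 0.75·0.5000) ≈ 0.4444
After 'present': P(strain 1) = 0.4·0.4444 / (0.4·0.4444 + 0.25·0.5556) ≈ 0.5614

0.5614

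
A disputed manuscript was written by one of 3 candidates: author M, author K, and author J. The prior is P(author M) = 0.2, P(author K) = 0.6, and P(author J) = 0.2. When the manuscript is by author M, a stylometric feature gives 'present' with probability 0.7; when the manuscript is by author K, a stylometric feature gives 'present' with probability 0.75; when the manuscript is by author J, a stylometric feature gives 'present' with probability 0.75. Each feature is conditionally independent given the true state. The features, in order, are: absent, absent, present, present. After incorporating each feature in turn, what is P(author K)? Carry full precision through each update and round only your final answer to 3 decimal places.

0.571

Apply Bayes' rule sequentially, carrying P(author K) forward.
After 'absent': normaliser = 0.3·0.2000 + 0.25·0.6000 + 0.25·0.2000; P(author M) ≈ 0.2308, P(author K) ≈ 0.5769, P(author J) ≈ 0.1923
After 'absent': normaliser = 0.3·0.2308 + 0.25·0.5769 + 0.25·0.1923; P(author M) ≈ 0.2647, P(author K) ≈ 0.5515, P(author J) ≈ 0.1838
After 'present': normaliser = 0.7·0.2647 + 0.75·0.5515 + 0.75·0.1838; P(author M) ≈ 0.2515, P(author K) ≈ 0.5614, P(author J) ≈ 0.1871
After 'present': normaliser = 0.7·0.2515 + 0.75·0.5614 + 0.75·0.1871; P(author M) ≈ 0.2387, P(author K) ≈ 0.5710, P(author J) ≈ 0.1903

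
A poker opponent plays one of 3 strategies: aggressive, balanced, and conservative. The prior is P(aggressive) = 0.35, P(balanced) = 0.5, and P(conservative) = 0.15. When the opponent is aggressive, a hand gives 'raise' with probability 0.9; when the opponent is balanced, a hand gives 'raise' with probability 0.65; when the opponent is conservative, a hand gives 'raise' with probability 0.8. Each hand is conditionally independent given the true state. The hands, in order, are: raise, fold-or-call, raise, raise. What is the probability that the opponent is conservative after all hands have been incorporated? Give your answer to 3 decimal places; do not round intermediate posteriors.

0.173

After 'raise': normaliser = 0.9·0.3500 + 0.65·0.5000 + 0.8·0.1500; P(aggressive) ≈ 0.4145, P(balanced) ≈ 0.4276, P(conservative) ≈ 0.1579
After 'fold-or-call': normaliser = 0.1·0.4145 + 0.35·0.4276 + 0.2·0.1579; P(aggressive) ≈ 0.1861, P(balanced) ≈ 0.6721, P(conservative) ≈ 0.1418
After 'raise': normaliser = 0.9·0.1861 + 0.65·0.6721 + 0.8·0.1418; P(aggressive) ≈ 0.2334, P(balanced) ≈ 0.6086, P(conservative) ≈ 0.1580
After 'raise': normaliser = 0.9·0.2334 + 0.65·0.6086 + 0.8·0.1580; P(aggressive) ≈ 0.2869, P(balanced) ≈ 0.5404, P(conservative) ≈ 0.1727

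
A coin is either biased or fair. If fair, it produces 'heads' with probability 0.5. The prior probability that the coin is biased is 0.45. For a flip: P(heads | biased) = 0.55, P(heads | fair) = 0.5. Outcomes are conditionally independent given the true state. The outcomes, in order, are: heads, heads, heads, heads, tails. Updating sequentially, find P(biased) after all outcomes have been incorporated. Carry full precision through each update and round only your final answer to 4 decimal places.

After 'heads': P(biased) = 0.55·0.4500 / (0.55·0.4500 + 0.5·0.5500) ≈ 0.4737
After 'heads': P(biased) = 0.55·0.4737 / (0.55·0.4737 + 0.5·0.5263) ≈ 0.4975
After 'heads': P(biased) = 0.55·0.4975 / (0.55·0.4975 + 0.5·0.5025) ≈ 0.5213
After 'heads': P(biased) = 0.55·0.5213 / (0.55·0.5213 + 0.5·0.4787) ≈ 0.5450
After 'tails': P(biased) = 0.45·0.5450 / (0.45·0.5450 + 0.5·0.4550) ≈ 0.5188

0.5188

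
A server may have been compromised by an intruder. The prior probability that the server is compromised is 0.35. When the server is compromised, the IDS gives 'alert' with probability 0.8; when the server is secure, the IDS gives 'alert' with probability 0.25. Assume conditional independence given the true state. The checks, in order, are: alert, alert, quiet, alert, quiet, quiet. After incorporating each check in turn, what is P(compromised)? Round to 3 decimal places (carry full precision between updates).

0.251

After 'alert': P(compromised) = 0.8·0.3500 / (0.8·0.3500 + 0.25·0.6500) ≈ 0.6328
After 'alert': P(compromised) = 0.8·0.6328 / (0.8·0.6328 + 0.25·0.3672) ≈ 0.8465
After 'quiet': P(compromised) = 0.2·0.8465 / (0.2·0.8465 + 0.75·0.1535) ≈ 0.5952
After 'alert': P(compromised) = 0.8·0.5952 / (0.8·0.5952 + 0.25·0.4048) ≈ 0.8247
After 'quiet': P(compromised) = 0.2·0.8247 / (0.2·0.8247 + 0.75·0.1753) ≈ 0.5565
After 'quiet': P(compromised) = 0.2·0.5565 / (0.2·0.5565 + 0.75·0.4435) ≈ 0.2507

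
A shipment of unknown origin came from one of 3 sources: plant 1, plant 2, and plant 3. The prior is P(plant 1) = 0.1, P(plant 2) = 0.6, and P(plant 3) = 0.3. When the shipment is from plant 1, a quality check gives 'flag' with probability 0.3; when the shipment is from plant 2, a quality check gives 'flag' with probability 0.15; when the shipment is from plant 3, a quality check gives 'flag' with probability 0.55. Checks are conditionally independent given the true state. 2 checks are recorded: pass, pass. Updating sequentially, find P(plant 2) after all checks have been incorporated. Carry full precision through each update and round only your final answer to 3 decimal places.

0.798

Apply Bayes' rule sequentially, carrying P(plant 2) forward.
After 'pass': normaliser = 0.7·0.1000 + 0.85·0.6000 + 0.45·0.3000; P(plant 1) ≈ 0.0979, P(plant 2) ≈ 0.7133, P(plant 3) ≈ 0.1888
After 'pass': normaliser = 0.7·0.0979 + 0.85·0.7133 + 0.45·0.1888; P(plant 1) ≈ 0.0902, P(plant 2) ≈ 0.7980, P(plant 3) ≈ 0.1118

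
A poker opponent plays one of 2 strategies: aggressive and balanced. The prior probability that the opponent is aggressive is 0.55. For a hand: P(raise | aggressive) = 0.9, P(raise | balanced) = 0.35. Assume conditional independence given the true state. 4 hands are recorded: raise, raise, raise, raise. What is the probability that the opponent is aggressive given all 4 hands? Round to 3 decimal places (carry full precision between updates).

0.982

After 'raise': P(aggressive) = 0.9·0.5500 / (0.9·0.5500 + 0.35·0.4500) ≈ 0.7586
After 'raise': P(aggressive) = 0.9·0.7586 / (0.9·0.7586 + 0.35·0.2414) ≈ 0.8899
After 'raise': P(aggressive) = 0.9·0.8899 / (0.9·0.8899 + 0.35·0.1101) ≈ 0.9541
After 'raise': P(aggressive) = 0.9·0.9541 / (0.9·0.9541 + 0.35·0.0459) ≈ 0.9816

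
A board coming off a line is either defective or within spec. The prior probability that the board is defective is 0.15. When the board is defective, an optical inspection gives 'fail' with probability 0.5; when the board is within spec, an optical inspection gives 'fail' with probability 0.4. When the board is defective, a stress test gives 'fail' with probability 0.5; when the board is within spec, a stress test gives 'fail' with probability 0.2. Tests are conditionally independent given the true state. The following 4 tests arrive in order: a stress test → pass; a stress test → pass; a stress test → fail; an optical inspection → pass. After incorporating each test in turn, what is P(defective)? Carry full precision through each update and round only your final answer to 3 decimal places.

0.126

After a stress test='pass': P(defective) = 0.5·0.1500 / (0.5·0.1500 + 0.8·0.8500) ≈ 0.0993
After a stress test='pass': P(defective) = 0.5·0.0993 / (0.5·0.0993 + 0.8·0.9007) ≈ 0.0645
After a stress test='fail': P(defective) = 0.5·0.0645 / (0.5·0.0645 + 0.2·0.9355) ≈ 0.1470
After an optical inspection='pass': P(defective) = 0.5·0.1470 / (0.5·0.1470 + 0.6·0.8530) ≈ 0.1256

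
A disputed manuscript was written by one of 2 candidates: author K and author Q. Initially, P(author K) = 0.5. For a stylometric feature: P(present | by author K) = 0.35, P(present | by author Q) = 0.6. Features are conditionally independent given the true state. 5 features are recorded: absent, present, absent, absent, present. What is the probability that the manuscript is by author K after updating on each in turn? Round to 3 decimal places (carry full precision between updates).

0.594

After 'absent': P(author K) = 0.65·0.5000 / (0.65·0.5000 + 0.4·0.5000) ≈ 0.6190
After 'present': P(author K) = 0.35·0.6190 / (0.35·0.6190 + 0.6·0.3810) ≈ 0.4866
After 'absent': P(author K) = 0.65·0.4866 / (0.65·0.4866 + 0.4·0.5134) ≈ 0.6064
After 'absent': P(author K) = 0.65·0.6064 / (0.65·0.6064 + 0.4·0.3936) ≈ 0.7145
After 'present': P(author K) = 0.35·0.7145 / (0.35·0.7145 + 0.6·0.2855) ≈ 0.5935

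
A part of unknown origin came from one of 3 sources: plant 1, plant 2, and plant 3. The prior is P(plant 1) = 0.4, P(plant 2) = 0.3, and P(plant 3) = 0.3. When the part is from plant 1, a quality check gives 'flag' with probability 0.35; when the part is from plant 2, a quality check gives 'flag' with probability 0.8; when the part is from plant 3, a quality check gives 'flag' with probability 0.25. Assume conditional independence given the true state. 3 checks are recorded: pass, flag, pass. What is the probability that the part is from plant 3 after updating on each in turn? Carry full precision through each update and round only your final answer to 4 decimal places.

After 'pass': normaliser = 0.65·0.4000 + 0.2·0.3000 + 0.75·0.3000; P(plant 1) ≈ 0.4771, P(plant 2) ≈ 0.1101, P(plant 3) ≈ 0.4128
After 'flag': normaliser = 0.35·0.4771 + 0.8·0.1101 + 0.25·0.4128; P(plant 1) ≈ 0.4661, P(plant 2) ≈ 0.2458, P(plant 3) ≈ 0.2881
After 'pass': normaliser = 0.65·0.4661 + 0.2·0.2458 + 0.75·0.2881; P(plant 1) ≈ 0.5332, P(plant 2) ≈ 0.0865, P(plant 3) ≈ 0.3803

0.3803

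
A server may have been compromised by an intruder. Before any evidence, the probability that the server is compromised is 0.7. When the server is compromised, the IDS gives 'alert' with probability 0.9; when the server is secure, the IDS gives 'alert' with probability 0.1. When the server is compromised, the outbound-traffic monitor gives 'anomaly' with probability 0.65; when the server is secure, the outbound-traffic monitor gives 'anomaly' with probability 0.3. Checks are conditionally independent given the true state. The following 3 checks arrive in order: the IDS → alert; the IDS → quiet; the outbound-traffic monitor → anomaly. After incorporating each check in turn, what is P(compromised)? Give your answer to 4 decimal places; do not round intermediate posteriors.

After the IDS='alert': P(compromised) = 0.9·0.7000 / (0.9·0.7000 + 0.1·0.3000) ≈ 0.9545
After the IDS='quiet': P(compromised) = 0.1·0.9545 / (0.1·0.9545 + 0.9·0.0455) ≈ 0.7000
After the outbound-traffic monitor='anomaly': P(compromised) = 0.65·0.7000 / (0.65·0.7000 + 0.3·0.3000) ≈ 0.8349

0.8349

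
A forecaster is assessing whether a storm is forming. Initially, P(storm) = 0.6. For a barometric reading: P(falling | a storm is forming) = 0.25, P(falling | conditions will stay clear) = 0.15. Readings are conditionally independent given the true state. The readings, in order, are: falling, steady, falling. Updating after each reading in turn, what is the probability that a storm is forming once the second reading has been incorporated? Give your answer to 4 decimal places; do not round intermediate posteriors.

0.6881

Each posterior becomes the prior for the next update.
After 'falling': P(storm) = 0.25·0.6000 / (0.25·0.6000 + 0.15·0.4000) ≈ 0.7143
After 'steady': P(storm) = 0.75·0.7143 / (0.75·0.7143 + 0.85·0.2857) ≈ 0.6881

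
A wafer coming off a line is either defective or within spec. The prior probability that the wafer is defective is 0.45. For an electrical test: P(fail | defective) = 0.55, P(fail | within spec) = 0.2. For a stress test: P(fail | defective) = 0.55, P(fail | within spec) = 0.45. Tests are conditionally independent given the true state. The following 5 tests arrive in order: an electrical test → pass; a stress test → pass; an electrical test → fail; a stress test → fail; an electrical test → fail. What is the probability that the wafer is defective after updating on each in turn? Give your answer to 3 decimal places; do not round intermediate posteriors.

0.777

After an electrical test='pass': P(defective) = 0.45·0.4500 / (0.45·0.4500 + 0.8·0.5500) ≈ 0.3152
After a stress test='pass': P(defective) = 0.45·0.3152 / (0.45·0.3152 + 0.55·0.6848) ≈ 0.2735
After an electrical test='fail': P(defective) = 0.55·0.2735 / (0.55·0.2735 + 0.2·0.7265) ≈ 0.5087
After a stress test='fail': P(defective) = 0.55·0.5087 / (0.55·0.5087 + 0.45·0.4913) ≈ 0.5586
After an electrical test='fail': P(defective) = 0.55·0.5586 / (0.55·0.5586 + 0.2·0.4414) ≈ 0.7768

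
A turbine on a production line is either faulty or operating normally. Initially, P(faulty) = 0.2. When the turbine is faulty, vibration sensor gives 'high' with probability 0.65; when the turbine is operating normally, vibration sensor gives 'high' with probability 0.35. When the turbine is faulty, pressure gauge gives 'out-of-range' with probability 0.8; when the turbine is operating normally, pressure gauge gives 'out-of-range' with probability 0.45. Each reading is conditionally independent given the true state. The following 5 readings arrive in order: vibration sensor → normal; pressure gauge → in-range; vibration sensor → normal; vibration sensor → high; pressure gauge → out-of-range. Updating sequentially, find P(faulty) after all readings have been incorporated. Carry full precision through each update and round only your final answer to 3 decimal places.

0.080

After vibration sensor='normal': P(faulty) = 0.35·0.2000 / (0.35·0.2000 + 0.65·0.8000) ≈ 0.1186
After pressure gauge='in-range': P(faulty) = 0.2·0.1186 / (0.2·0.1186 + 0.55·0.8814) ≈ 0.0467
After vibration sensor='normal': P(faulty) = 0.35·0.0467 / (0.35·0.0467 + 0.65·0.9533) ≈ 0.0257
After vibration sensor='high': P(faulty) = 0.65·0.0257 / (0.65·0.0257 + 0.35·0.9743) ≈ 0.0467
After pressure gauge='out-of-range': P(faulty) = 0.8·0.0467 / (0.8·0.0467 + 0.45·0.9533) ≈ 0.0801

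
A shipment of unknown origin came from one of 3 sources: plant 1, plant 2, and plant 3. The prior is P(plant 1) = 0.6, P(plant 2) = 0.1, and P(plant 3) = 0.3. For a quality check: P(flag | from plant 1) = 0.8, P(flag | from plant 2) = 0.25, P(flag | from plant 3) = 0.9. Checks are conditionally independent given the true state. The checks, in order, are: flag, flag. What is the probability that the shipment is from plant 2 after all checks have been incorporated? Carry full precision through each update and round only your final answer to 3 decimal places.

After 'flag': normaliser = 0.8·0.6000 + 0.25·0.1000 + 0.9·0.3000; P(plant 1) ≈ 0.6194, P(plant 2) ≈ 0.0323, P(plant 3) ≈ 0.3484
After 'flag': normaliser = 0.8·0.6194 + 0.25·0.0323 + 0.9·0.3484; P(plant 1) ≈ 0.6064, P(plant 2) ≈ 0.0099, P(plant 3) ≈ 0.3837

0.010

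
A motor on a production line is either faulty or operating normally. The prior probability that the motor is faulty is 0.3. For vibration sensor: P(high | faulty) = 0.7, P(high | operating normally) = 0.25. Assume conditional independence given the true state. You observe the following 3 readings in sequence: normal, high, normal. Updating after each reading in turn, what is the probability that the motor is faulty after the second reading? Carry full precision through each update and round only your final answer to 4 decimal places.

Apply Bayes' rule sequentially, carrying P(faulty) forward.
After 'normal': P(faulty) = 0.3·0.3000 / (0.3·0.3000 + 0.75·0.7000) ≈ 0.1463
After 'high': P(faulty) = 0.7·0.1463 / (0.7·0.1463 + 0.25·0.8537) ≈ 0.3243

0.3243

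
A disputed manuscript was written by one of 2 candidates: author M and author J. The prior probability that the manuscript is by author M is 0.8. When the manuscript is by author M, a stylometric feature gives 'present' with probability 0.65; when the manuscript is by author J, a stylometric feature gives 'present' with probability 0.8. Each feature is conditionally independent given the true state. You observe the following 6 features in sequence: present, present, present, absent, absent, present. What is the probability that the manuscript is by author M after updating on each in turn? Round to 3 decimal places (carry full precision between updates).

0.842

Each posterior becomes the prior for the next update.
After 'present': P(author M) = 0.65·0.8000 / (0.65·0.8000 + 0.8·0.2000) ≈ 0.7647
After 'present': P(author M) = 0.65·0.7647 / (0.65·0.7647 + 0.8·0.2353) ≈ 0.7253
After 'present': P(author M) = 0.65·0.7253 / (0.65·0.7253 + 0.8·0.2747) ≈ 0.6821
After 'absent': P(author M) = 0.35·0.6821 / (0.35·0.6821 + 0.2·0.3179) ≈ 0.7897
After 'absent': P(author M) = 0.35·0.7897 / (0.35·0.7897 + 0.2·0.2103) ≈ 0.8679
After 'present': P(author M) = 0.65·0.8679 / (0.65·0.8679 + 0.8·0.1321) ≈ 0.8422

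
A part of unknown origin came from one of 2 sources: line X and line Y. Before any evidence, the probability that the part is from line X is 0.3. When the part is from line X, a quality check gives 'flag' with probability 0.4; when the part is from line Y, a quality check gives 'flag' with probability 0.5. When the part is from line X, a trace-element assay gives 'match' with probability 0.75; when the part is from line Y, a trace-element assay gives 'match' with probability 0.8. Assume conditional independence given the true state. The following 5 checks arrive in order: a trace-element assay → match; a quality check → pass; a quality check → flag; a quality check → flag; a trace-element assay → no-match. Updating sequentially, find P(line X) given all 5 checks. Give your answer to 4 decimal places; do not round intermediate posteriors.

0.2784

Each posterior becomes the prior for the next update.
After a trace-element assay='match': P(line X) = 0.75·0.3000 / (0.75·0.3000 + 0.8·0.7000) ≈ 0.2866
After a quality check='pass': P(line X) = 0.6·0.2866 / (0.6·0.2866 + 0.5·0.7134) ≈ 0.3253
After a quality check='flag': P(line X) = 0.4·0.3253 / (0.4·0.3253 + 0.5·0.6747) ≈ 0.2784
After a quality check='flag': P(line X) = 0.4·0.2784 / (0.4·0.2784 + 0.5·0.7216) ≈ 0.2358
After a trace-element assay='no-match': P(line X) = 0.25·0.2358 / (0.25·0.2358 + 0.2·0.7642) ≈ 0.2784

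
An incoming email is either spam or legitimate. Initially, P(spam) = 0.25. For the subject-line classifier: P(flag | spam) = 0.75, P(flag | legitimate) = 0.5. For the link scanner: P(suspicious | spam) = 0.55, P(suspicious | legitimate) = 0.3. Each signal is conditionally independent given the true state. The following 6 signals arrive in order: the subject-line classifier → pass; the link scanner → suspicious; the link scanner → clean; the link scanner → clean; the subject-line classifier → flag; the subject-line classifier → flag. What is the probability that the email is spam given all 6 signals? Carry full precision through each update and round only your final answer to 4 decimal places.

After the subject-line classifier='pass': P(spam) = 0.25·0.2500 / (0.25·0.2500 + 0.5·0.7500) ≈ 0.1429
After the link scanner='suspicious': P(spam) = 0.55·0.1429 / (0.55·0.1429 + 0.3·0.8571) ≈ 0.2340
After the link scanner='clean': P(spam) = 0.45·0.2340 / (0.45·0.2340 + 0.7·0.7660) ≈ 0.1642
After the link scanner='clean': P(spam) = 0.45·0.1642 / (0.45·0.1642 + 0.7·0.8358) ≈ 0.1121
After the subject-line classifier='flag': P(spam) = 0.75·0.1121 / (0.75·0.1121 + 0.5·0.8879) ≈ 0.1592
After the subject-line classifier='flag': P(spam) = 0.75·0.1592 / (0.75·0.1592 + 0.5·0.8408) ≈ 0.2213

0.2213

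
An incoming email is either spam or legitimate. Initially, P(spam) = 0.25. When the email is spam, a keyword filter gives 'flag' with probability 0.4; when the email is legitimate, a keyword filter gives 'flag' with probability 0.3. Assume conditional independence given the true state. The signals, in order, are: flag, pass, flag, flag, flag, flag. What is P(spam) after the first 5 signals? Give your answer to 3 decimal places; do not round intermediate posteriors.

0.475

Apply Bayes' rule sequentially, carrying P(spam) forward.
After 'flag': P(spam) = 0.4·0.2500 / (0.4·0.2500 + 0.3·0.7500) ≈ 0.3077
After 'pass': P(spam) = 0.6·0.3077 / (0.6·0.3077 + 0.7·0.6923) ≈ 0.2759
After 'flag': P(spam) = 0.4·0.2759 / (0.4·0.2759 + 0.3·0.7241) ≈ 0.3368
After 'flag': P(spam) = 0.4·0.3368 / (0.4·0.3368 + 0.3·0.6632) ≈ 0.4038
After 'flag': P(spam) = 0.4·0.4038 / (0.4·0.4038 + 0.3·0.5962) ≈ 0.4745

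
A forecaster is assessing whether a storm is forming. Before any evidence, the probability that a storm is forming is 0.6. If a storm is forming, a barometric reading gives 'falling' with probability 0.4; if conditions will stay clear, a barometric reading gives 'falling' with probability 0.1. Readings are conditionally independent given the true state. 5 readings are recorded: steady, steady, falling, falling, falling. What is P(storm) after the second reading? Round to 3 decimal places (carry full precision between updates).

After 'steady': P(storm) = 0.6·0.6000 / (0.6·0.6000 + 0.9·0.4000) ≈ 0.5000
After 'steady': P(storm) = 0.6·0.5000 / (0.6·0.5000 + 0.9·0.5000) ≈ 0.4000

0.400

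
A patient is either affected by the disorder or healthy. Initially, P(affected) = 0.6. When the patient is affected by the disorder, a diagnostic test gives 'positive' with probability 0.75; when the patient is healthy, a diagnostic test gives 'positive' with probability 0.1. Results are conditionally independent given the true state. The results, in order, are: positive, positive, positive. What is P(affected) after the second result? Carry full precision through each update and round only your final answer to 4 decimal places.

Apply Bayes' rule sequentially, carrying P(affected) forward.
After 'positive': P(affected) = 0.75·0.6000 / (0.75·0.6000 + 0.1·0.4000) ≈ 0.9184
After 'positive': P(affected) = 0.75·0.9184 / (0.75·0.9184 + 0.1·0.0816) ≈ 0.9883

0.9883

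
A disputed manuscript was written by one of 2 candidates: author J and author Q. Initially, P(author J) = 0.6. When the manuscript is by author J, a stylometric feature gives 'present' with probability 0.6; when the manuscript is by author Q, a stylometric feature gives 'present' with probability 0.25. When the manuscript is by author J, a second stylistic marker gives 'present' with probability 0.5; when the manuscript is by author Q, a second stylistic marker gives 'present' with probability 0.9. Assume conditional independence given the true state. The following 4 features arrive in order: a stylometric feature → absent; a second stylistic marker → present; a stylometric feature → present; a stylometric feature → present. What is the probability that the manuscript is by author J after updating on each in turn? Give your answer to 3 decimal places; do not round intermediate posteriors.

0.719

Apply Bayes' rule sequentially, carrying P(author J) forward.
After a stylometric feature='absent': P(author J) = 0.4·0.6000 / (0.4·0.6000 + 0.75·0.4000) ≈ 0.4444
After a second stylistic marker='present': P(author J) = 0.5·0.4444 / (0.5·0.4444 + 0.9·0.5556) ≈ 0.3077
After a stylometric feature='present': P(author J) = 0.6·0.3077 / (0.6·0.3077 + 0.25·0.6923) ≈ 0.5161
After a stylometric feature='present': P(author J) = 0.6·0.5161 / (0.6·0.5161 + 0.25·0.4839) ≈ 0.7191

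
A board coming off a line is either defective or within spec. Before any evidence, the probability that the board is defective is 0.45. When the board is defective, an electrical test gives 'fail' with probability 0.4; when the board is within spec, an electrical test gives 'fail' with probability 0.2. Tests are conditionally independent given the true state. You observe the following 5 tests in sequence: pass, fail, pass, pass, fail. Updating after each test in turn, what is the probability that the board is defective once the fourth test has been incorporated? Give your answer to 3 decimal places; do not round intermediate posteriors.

0.408

After 'pass': P(defective) = 0.6·0.4500 / (0.6·0.4500 + 0.8·0.5500) ≈ 0.3803
After 'fail': P(defective) = 0.4·0.3803 / (0.4·0.3803 + 0.2·0.6197) ≈ 0.5510
After 'pass': P(defective) = 0.6·0.5510 / (0.6·0.5510 + 0.8·0.4490) ≈ 0.4793
After 'pass': P(defective) = 0.6·0.4793 / (0.6·0.4793 + 0.8·0.5207) ≈ 0.4084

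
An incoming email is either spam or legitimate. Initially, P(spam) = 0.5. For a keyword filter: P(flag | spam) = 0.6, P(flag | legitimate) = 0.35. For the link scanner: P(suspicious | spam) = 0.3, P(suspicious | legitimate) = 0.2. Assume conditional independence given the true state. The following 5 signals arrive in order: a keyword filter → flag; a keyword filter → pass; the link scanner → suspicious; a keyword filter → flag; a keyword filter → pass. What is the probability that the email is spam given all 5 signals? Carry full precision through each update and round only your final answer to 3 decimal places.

0.625

After a keyword filter='flag': P(spam) = 0.6·0.5000 / (0.6·0.5000 + 0.35·0.5000) ≈ 0.6316
After a keyword filter='pass': P(spam) = 0.4·0.6316 / (0.4·0.6316 + 0.65·0.3684) ≈ 0.5134
After the link scanner='suspicious': P(spam) = 0.3·0.5134 / (0.3·0.5134 + 0.2·0.4866) ≈ 0.6128
After a keyword filter='flag': P(spam) = 0.6·0.6128 / (0.6·0.6128 + 0.35·0.3872) ≈ 0.7307
After a keyword filter='pass': P(spam) = 0.4·0.7307 / (0.4·0.7307 + 0.65·0.2693) ≈ 0.6254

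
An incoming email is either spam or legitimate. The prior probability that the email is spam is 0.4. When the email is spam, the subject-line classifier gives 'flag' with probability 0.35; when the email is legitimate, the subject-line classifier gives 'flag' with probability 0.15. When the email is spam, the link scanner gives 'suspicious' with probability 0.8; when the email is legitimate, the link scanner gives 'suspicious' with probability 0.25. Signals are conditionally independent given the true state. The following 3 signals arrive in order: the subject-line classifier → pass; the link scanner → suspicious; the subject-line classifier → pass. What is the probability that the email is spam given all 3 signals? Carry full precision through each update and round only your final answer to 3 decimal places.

0.555

After the subject-line classifier='pass': P(spam) = 0.65·0.4000 / (0.65·0.4000 + 0.85·0.6000) ≈ 0.3377
After the link scanner='suspicious': P(spam) = 0.8·0.3377 / (0.8·0.3377 + 0.25·0.6623) ≈ 0.6200
After the subject-line classifier='pass': P(spam) = 0.65·0.6200 / (0.65·0.6200 + 0.85·0.3800) ≈ 0.5551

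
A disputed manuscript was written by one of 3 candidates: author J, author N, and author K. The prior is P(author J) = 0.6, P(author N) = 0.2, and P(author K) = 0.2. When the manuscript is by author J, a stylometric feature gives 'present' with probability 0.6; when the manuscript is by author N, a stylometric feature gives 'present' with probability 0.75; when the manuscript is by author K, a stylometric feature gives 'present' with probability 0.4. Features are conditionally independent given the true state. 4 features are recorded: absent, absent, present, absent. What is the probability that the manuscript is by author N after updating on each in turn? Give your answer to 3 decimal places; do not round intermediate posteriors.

After 'absent': normaliser = 0.4·0.6000 + 0.25·0.2000 + 0.6·0.2000; P(author J) ≈ 0.5854, P(author N) ≈ 0.1220, P(author K) ≈ 0.2927
After 'absent': normaliser = 0.4·0.5854 + 0.25·0.1220 + 0.6·0.2927; P(author J) ≈ 0.5319, P(author N) ≈ 0.0693, P(author K) ≈ 0.3989
After 'present': normaliser = 0.6·0.5319 + 0.75·0.0693 + 0.4·0.3989; P(author J) ≈ 0.6014, P(author N) ≈ 0.0979, P(author K) ≈ 0.3007
After 'absent': normaliser = 0.4·0.6014 + 0.25·0.0979 + 0.6·0.3007; P(author J) ≈ 0.5400, P(author N) ≈ 0.0549, P(author K) ≈ 0.4050

0.055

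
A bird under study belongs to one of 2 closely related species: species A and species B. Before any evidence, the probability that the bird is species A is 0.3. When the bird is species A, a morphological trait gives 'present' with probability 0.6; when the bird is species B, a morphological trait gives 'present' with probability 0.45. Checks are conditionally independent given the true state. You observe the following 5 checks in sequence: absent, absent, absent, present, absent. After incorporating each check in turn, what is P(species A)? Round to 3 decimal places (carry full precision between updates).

0.138

Each posterior becomes the prior for the next update.
After 'absent': P(species A) = 0.4·0.3000 / (0.4·0.3000 + 0.55·0.7000) ≈ 0.2376
After 'absent': P(species A) = 0.4·0.2376 / (0.4·0.2376 + 0.55·0.7624) ≈ 0.1848
After 'absent': P(species A) = 0.4·0.1848 / (0.4·0.1848 + 0.55·0.8152) ≈ 0.1415
After 'present': P(species A) = 0.6·0.1415 / (0.6·0.1415 + 0.45·0.8585) ≈ 0.1802
After 'absent': P(species A) = 0.4·0.1802 / (0.4·0.1802 + 0.55·0.8198) ≈ 0.1378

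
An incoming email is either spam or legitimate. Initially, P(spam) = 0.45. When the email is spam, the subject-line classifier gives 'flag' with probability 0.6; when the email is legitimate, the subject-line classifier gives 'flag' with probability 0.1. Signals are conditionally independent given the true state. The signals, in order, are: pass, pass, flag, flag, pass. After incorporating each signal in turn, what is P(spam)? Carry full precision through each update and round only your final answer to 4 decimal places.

0.7211

After 'pass': P(spam) = 0.4·0.4500 / (0.4·0.4500 + 0.9·0.5500) ≈ 0.2667
After 'pass': P(spam) = 0.4·0.2667 / (0.4·0.2667 + 0.9·0.7333) ≈ 0.1391
After 'flag': P(spam) = 0.6·0.1391 / (0.6·0.1391 + 0.1·0.8609) ≈ 0.4923
After 'flag': P(spam) = 0.6·0.4923 / (0.6·0.4923 + 0.1·0.5077) ≈ 0.8533
After 'pass': P(spam) = 0.4·0.8533 / (0.4·0.8533 + 0.9·0.1467) ≈ 0.7211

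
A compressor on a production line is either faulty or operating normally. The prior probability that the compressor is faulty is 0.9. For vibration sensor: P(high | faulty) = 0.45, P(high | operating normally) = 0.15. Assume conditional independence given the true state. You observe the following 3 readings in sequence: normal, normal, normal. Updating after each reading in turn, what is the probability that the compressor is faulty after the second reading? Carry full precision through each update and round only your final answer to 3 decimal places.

After 'normal': P(faulty) = 0.55·0.9000 / (0.55·0.9000 + 0.85·0.1000) ≈ 0.8534
After 'normal': P(faulty) = 0.55·0.8534 / (0.55·0.8534 + 0.85·0.1466) ≈ 0.7903

0.790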